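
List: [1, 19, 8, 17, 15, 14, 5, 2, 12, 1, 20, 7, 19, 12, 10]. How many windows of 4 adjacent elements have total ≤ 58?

1 19 8 17 → sum 45  ≤ 58 ✓
19 8 17 15 → sum 59
8 17 15 14 → sum 54  ≤ 58 ✓
17 15 14 5 → sum 51  ≤ 58 ✓
15 14 5 2 → sum 36  ≤ 58 ✓
14 5 2 12 → sum 33  ≤ 58 ✓
5 2 12 1 → sum 20  ≤ 58 ✓
2 12 1 20 → sum 35  ≤ 58 ✓
12 1 20 7 → sum 40  ≤ 58 ✓
1 20 7 19 → sum 47  ≤ 58 ✓
20 7 19 12 → sum 58  ≤ 58 ✓
7 19 12 10 → sum 48  ≤ 58 ✓
11 windows satisfy the condition.

11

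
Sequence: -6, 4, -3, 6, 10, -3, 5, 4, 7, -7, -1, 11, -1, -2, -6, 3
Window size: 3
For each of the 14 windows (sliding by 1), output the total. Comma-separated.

-5, 7, 13, 13, 12, 6, 16, 4, -1, 3, 9, 8, -9, -5

Sliding a size-3 window across the 16 values:
[-6, 4, -3] → sum -5
[4, -3, 6] → sum 7
[-3, 6, 10] → sum 13
[6, 10, -3] → sum 13
[10, -3, 5] → sum 12
[-3, 5, 4] → sum 6
[5, 4, 7] → sum 16
[4, 7, -7] → sum 4
[7, -7, -1] → sum -1
[-7, -1, 11] → sum 3
[-1, 11, -1] → sum 9
[11, -1, -2] → sum 8
[-1, -2, -6] → sum -9
[-2, -6, 3] → sum -5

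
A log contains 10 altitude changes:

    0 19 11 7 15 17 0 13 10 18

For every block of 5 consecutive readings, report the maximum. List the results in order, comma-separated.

19, 19, 17, 17, 17, 18

(0, 19, 11, 7, 15) → max 19
(19, 11, 7, 15, 17) → max 19
(11, 7, 15, 17, 0) → max 17
(7, 15, 17, 0, 13) → max 17
(15, 17, 0, 13, 10) → max 17
(17, 0, 13, 10, 18) → max 18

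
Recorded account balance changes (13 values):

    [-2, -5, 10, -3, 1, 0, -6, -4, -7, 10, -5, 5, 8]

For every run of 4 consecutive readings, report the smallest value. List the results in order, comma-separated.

-5, -5, -3, -6, -6, -7, -7, -7, -7, -5

[-2, -5, 10, -3] → min -5
[-5, 10, -3, 1] → min -5
[10, -3, 1, 0] → min -3
[-3, 1, 0, -6] → min -6
[1, 0, -6, -4] → min -6
[0, -6, -4, -7] → min -7
[-6, -4, -7, 10] → min -7
[-4, -7, 10, -5] → min -7
[-7, 10, -5, 5] → min -7
[10, -5, 5, 8] → min -5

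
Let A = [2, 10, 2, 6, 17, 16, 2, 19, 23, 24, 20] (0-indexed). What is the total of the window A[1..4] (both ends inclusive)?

Elements at indices 1..4: 10, 2, 6, 17
sum(10, 2, 6, 17) = 35

35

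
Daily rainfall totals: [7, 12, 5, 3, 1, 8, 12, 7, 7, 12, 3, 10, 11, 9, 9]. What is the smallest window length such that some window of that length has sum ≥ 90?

add 7: running sum 7 < 90
add 12: running sum 19 < 90
add 5: running sum 24 < 90
add 3: running sum 27 < 90
add 1: running sum 28 < 90
add 8: running sum 36 < 90
add 12: running sum 48 < 90
add 7: running sum 55 < 90
add 7: running sum 62 < 90
add 12: running sum 74 < 90
add 3: running sum 77 < 90
add 10: running sum 87 < 90
end 12: [12, 5, 3, 1, 8, 12, 7, 7, 12, 3, 10, 11] sum 91, len 12
end 13: [12, 5, 3, 1, 8, 12, 7, 7, 12, 3, 10, 11, 9] sum 100, len 13
end 14: [3, 1, 8, 12, 7, 7, 12, 3, 10, 11, 9, 9] sum 92, len 12
Shortest qualifying length: 12.

12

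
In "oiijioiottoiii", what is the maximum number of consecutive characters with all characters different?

3

[o] len 1
[o, i] len 2
[i] len 1
[i, j] len 2
[j, i] len 2
[j, i, o] len 3
[o, i] len 2
[i, o] len 2
[i, o, t] len 3
[t] len 1
[t, o] len 2
[t, o, i] len 3
[i] len 1
[i] len 1
Longest all-distinct length: 3.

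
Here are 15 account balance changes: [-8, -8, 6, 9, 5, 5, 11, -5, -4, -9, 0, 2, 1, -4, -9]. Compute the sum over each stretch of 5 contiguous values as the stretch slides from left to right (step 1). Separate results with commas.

4, 17, 36, 25, 12, -2, -7, -16, -10, -10, -10

Sliding a size-5 window across the 15 values:
-8 -8 6 9 5 → sum 4
-8 6 9 5 5 → sum 17
6 9 5 5 11 → sum 36
9 5 5 11 -5 → sum 25
5 5 11 -5 -4 → sum 12
5 11 -5 -4 -9 → sum -2
11 -5 -4 -9 0 → sum -7
-5 -4 -9 0 2 → sum -16
-4 -9 0 2 1 → sum -10
-9 0 2 1 -4 → sum -10
0 2 1 -4 -9 → sum -10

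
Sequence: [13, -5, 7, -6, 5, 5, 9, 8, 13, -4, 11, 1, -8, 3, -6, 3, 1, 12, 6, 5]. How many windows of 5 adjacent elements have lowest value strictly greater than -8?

(13, -5, 7, -6, 5) → min -6  > -8 ✓
(-5, 7, -6, 5, 5) → min -6  > -8 ✓
(7, -6, 5, 5, 9) → min -6  > -8 ✓
(-6, 5, 5, 9, 8) → min -6  > -8 ✓
(5, 5, 9, 8, 13) → min 5  > -8 ✓
(5, 9, 8, 13, -4) → min -4  > -8 ✓
(9, 8, 13, -4, 11) → min -4  > -8 ✓
(8, 13, -4, 11, 1) → min -4  > -8 ✓
(13, -4, 11, 1, -8) → min -8
(-4, 11, 1, -8, 3) → min -8
(11, 1, -8, 3, -6) → min -8
(1, -8, 3, -6, 3) → min -8
(-8, 3, -6, 3, 1) → min -8
(3, -6, 3, 1, 12) → min -6  > -8 ✓
(-6, 3, 1, 12, 6) → min -6  > -8 ✓
(3, 1, 12, 6, 5) → min 1  > -8 ✓
11 windows satisfy the condition.

11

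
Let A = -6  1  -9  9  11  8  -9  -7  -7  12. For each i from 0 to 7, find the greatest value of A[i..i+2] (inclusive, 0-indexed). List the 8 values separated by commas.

Sliding a size-3 window across the 10 values:
-6 1 -9 → max 1
1 -9 9 → max 9
-9 9 11 → max 11
9 11 8 → max 11
11 8 -9 → max 11
8 -9 -7 → max 8
-9 -7 -7 → max -7
-7 -7 12 → max 12

1, 9, 11, 11, 11, 8, -7, 12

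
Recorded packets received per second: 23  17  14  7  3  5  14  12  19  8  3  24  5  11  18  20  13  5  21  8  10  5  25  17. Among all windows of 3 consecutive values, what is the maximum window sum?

54

[23, 17, 14] → sum 54
[17, 14, 7] → sum 38
[14, 7, 3] → sum 24
[7, 3, 5] → sum 15
[3, 5, 14] → sum 22
[5, 14, 12] → sum 31
[14, 12, 19] → sum 45
[12, 19, 8] → sum 39
[19, 8, 3] → sum 30
[8, 3, 24] → sum 35
[3, 24, 5] → sum 32
[24, 5, 11] → sum 40
[5, 11, 18] → sum 34
[11, 18, 20] → sum 49
[18, 20, 13] → sum 51
[20, 13, 5] → sum 38
[13, 5, 21] → sum 39
[5, 21, 8] → sum 34
[21, 8, 10] → sum 39
[8, 10, 5] → sum 23
[10, 5, 25] → sum 40
[5, 25, 17] → sum 47
Maximum of these is 54.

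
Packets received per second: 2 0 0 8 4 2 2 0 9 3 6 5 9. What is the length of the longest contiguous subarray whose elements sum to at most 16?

Extend to the right; shrink from the left whenever the sum exceeds 16:
[2] sum 2 len 1
[2, 0] sum 2 len 2
[2, 0, 0] sum 2 len 3
[2, 0, 0, 8] sum 10 len 4
[2, 0, 0, 8, 4] sum 14 len 5
[2, 0, 0, 8, 4, 2] sum 16 len 6
[0, 0, 8, 4, 2, 2] sum 16 len 6
[0, 0, 8, 4, 2, 2, 0] sum 16 len 7
[2, 2, 0, 9] sum 13 len 4
[2, 2, 0, 9, 3] sum 16 len 5
[3, 6] sum 9 len 2
[3, 6, 5] sum 14 len 3
[5, 9] sum 14 len 2
Longest length seen: 7.

7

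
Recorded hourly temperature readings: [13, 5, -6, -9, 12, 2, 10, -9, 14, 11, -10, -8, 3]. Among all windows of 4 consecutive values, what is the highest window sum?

Each size-4 window and its sum:
(13, 5, -6, -9) → sum 3
(5, -6, -9, 12) → sum 2
(-6, -9, 12, 2) → sum -1
(-9, 12, 2, 10) → sum 15
(12, 2, 10, -9) → sum 15
(2, 10, -9, 14) → sum 17
(10, -9, 14, 11) → sum 26
(-9, 14, 11, -10) → sum 6
(14, 11, -10, -8) → sum 7
(11, -10, -8, 3) → sum -4
Highest of these is 26.

26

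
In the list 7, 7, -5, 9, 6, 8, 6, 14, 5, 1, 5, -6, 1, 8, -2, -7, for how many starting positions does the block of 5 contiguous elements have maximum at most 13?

7

[7, 7, -5, 9, 6] → max 9  ≤ 13 ✓
[7, -5, 9, 6, 8] → max 9  ≤ 13 ✓
[-5, 9, 6, 8, 6] → max 9  ≤ 13 ✓
[9, 6, 8, 6, 14] → max 14
[6, 8, 6, 14, 5] → max 14
[8, 6, 14, 5, 1] → max 14
[6, 14, 5, 1, 5] → max 14
[14, 5, 1, 5, -6] → max 14
[5, 1, 5, -6, 1] → max 5  ≤ 13 ✓
[1, 5, -6, 1, 8] → max 8  ≤ 13 ✓
[5, -6, 1, 8, -2] → max 8  ≤ 13 ✓
[-6, 1, 8, -2, -7] → max 8  ≤ 13 ✓
7 windows satisfy the condition.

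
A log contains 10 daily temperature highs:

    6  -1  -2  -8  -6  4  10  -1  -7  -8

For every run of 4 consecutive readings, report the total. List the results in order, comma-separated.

6 -1 -2 -8 → sum -5
-1 -2 -8 -6 → sum -17
-2 -8 -6 4 → sum -12
-8 -6 4 10 → sum 0
-6 4 10 -1 → sum 7
4 10 -1 -7 → sum 6
10 -1 -7 -8 → sum -6

-5, -17, -12, 0, 7, 6, -6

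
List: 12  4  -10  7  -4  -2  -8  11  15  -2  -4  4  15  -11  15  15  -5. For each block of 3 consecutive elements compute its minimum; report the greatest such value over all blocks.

-2

Window mins for each of the 15 positions:
(12, 4, -10) → min -10
(4, -10, 7) → min -10
(-10, 7, -4) → min -10
(7, -4, -2) → min -4
(-4, -2, -8) → min -8
(-2, -8, 11) → min -8
(-8, 11, 15) → min -8
(11, 15, -2) → min -2
(15, -2, -4) → min -4
(-2, -4, 4) → min -4
(-4, 4, 15) → min -4
(4, 15, -11) → min -11
(15, -11, 15) → min -11
(-11, 15, 15) → min -11
(15, 15, -5) → min -5
Greatest of these is -2.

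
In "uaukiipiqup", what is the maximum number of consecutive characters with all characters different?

4

add u: [u] len 1
add a: [u, a] len 2
add u (repeat u, move left end past it): [a, u] len 2
add k: [a, u, k] len 3
add i: [a, u, k, i] len 4
add i (repeat i, move left end past it): [i] len 1
add p: [i, p] len 2
add i (repeat i, move left end past it): [p, i] len 2
add q: [p, i, q] len 3
add u: [p, i, q, u] len 4
add p (repeat p, move left end past it): [i, q, u, p] len 4
Longest all-distinct length: 4.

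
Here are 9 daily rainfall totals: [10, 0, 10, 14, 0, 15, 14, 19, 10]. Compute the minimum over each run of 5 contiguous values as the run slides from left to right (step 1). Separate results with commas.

Sliding a size-5 window across the 9 values:
10 0 10 14 0 → min 0
0 10 14 0 15 → min 0
10 14 0 15 14 → min 0
14 0 15 14 19 → min 0
0 15 14 19 10 → min 0

0, 0, 0, 0, 0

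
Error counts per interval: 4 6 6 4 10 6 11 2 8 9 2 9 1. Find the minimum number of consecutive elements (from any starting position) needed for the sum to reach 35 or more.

5

add 4: running sum 4 < 35
add 6: running sum 10 < 35
add 6: running sum 16 < 35
add 4: running sum 20 < 35
add 10: running sum 30 < 35
add 6: shortest ending here [4, 6, 6, 4, 10, 6] sum 36, len 6
add 11: shortest ending here [6, 4, 10, 6, 11] sum 37, len 5
add 2: shortest ending here [6, 4, 10, 6, 11, 2] sum 39, len 6
add 8: shortest ending here [10, 6, 11, 2, 8] sum 37, len 5
add 9: shortest ending here [6, 11, 2, 8, 9] sum 36, len 5
add 2: shortest ending here [6, 11, 2, 8, 9, 2] sum 38, len 6
add 9: shortest ending here [11, 2, 8, 9, 2, 9] sum 41, len 6
add 1: shortest ending here [11, 2, 8, 9, 2, 9, 1] sum 42, len 7
Shortest qualifying length: 5.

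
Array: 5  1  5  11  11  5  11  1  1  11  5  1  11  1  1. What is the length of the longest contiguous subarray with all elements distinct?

3

add 5: [5] len 1
add 1: [5, 1] len 2
add 5 (repeat 5, move left end past it): [1, 5] len 2
add 11: [1, 5, 11] len 3
add 11 (repeat 11, move left end past it): [11] len 1
add 5: [11, 5] len 2
add 11 (repeat 11, move left end past it): [5, 11] len 2
add 1: [5, 11, 1] len 3
add 1 (repeat 1, move left end past it): [1] len 1
add 11: [1, 11] len 2
add 5: [1, 11, 5] len 3
add 1 (repeat 1, move left end past it): [11, 5, 1] len 3
add 11 (repeat 11, move left end past it): [5, 1, 11] len 3
add 1 (repeat 1, move left end past it): [11, 1] len 2
add 1 (repeat 1, move left end past it): [1] len 1
Longest all-distinct length: 3.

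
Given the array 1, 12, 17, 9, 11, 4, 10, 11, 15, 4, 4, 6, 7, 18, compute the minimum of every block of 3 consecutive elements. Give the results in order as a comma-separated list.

1, 9, 9, 4, 4, 4, 10, 4, 4, 4, 4, 6

[1, 12, 17] → min 1
[12, 17, 9] → min 9
[17, 9, 11] → min 9
[9, 11, 4] → min 4
[11, 4, 10] → min 4
[4, 10, 11] → min 4
[10, 11, 15] → min 10
[11, 15, 4] → min 4
[15, 4, 4] → min 4
[4, 4, 6] → min 4
[4, 6, 7] → min 4
[6, 7, 18] → min 6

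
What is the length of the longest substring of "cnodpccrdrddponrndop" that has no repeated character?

[c] len 1
[c, n] len 2
[c, n, o] len 3
[c, n, o, d] len 4
[c, n, o, d, p] len 5
[n, o, d, p, c] len 5
[c] len 1
[c, r] len 2
[c, r, d] len 3
[d, r] len 2
[r, d] len 2
[d] len 1
[d, p] len 2
[d, p, o] len 3
[d, p, o, n] len 4
[d, p, o, n, r] len 5
[r, n] len 2
[r, n, d] len 3
[r, n, d, o] len 4
[r, n, d, o, p] len 5
Longest all-distinct length: 5.

5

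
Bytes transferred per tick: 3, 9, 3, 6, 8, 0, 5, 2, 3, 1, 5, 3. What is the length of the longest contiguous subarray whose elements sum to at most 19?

Extend to the right; shrink from the left whenever the sum exceeds 19:
add 3: [3] sum 3, len 1
add 9: [3, 9] sum 12, len 2
add 3: [3, 9, 3] sum 15, len 3
add 6: [9, 3, 6] sum 18, len 3
add 8: [3, 6, 8] sum 17, len 3
add 0: [3, 6, 8, 0] sum 17, len 4
add 5: [6, 8, 0, 5] sum 19, len 4
add 2: [8, 0, 5, 2] sum 15, len 4
add 3: [8, 0, 5, 2, 3] sum 18, len 5
add 1: [8, 0, 5, 2, 3, 1] sum 19, len 6
add 5: [0, 5, 2, 3, 1, 5] sum 16, len 6
add 3: [0, 5, 2, 3, 1, 5, 3] sum 19, len 7
Longest length seen: 7.

7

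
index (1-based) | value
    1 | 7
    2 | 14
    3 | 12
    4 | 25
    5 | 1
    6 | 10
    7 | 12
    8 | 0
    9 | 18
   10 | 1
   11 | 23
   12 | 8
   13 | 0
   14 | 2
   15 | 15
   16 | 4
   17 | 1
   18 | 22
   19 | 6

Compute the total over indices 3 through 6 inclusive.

Elements at indices 3..6: 12, 25, 1, 10
sum(12, 25, 1, 10) = 48

48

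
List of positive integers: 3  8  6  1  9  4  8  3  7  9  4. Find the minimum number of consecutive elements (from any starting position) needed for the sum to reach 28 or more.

5

add 3: running sum 3 < 28
add 8: running sum 11 < 28
add 6: running sum 17 < 28
add 1: running sum 18 < 28
add 9: running sum 27 < 28
add 4: shortest ending here [8, 6, 1, 9, 4] sum 28, len 5
add 8: shortest ending here [6, 1, 9, 4, 8] sum 28, len 5
add 3: shortest ending here [6, 1, 9, 4, 8, 3] sum 31, len 6
add 7: shortest ending here [9, 4, 8, 3, 7] sum 31, len 5
add 9: shortest ending here [4, 8, 3, 7, 9] sum 31, len 5
add 4: shortest ending here [8, 3, 7, 9, 4] sum 31, len 5
Shortest qualifying length: 5.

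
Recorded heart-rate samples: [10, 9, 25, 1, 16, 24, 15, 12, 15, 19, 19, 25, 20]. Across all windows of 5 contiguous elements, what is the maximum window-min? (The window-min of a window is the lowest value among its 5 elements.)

(10, 9, 25, 1, 16) → min 1
(9, 25, 1, 16, 24) → min 1
(25, 1, 16, 24, 15) → min 1
(1, 16, 24, 15, 12) → min 1
(16, 24, 15, 12, 15) → min 12
(24, 15, 12, 15, 19) → min 12
(15, 12, 15, 19, 19) → min 12
(12, 15, 19, 19, 25) → min 12
(15, 19, 19, 25, 20) → min 15
Maximum of these is 15.

15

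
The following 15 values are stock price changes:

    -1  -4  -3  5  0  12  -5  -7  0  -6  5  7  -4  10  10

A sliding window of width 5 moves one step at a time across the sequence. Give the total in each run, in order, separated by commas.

-3, 10, 9, 5, 0, -6, -13, -1, 2, 12, 28

[-1, -4, -3, 5, 0] → sum -3
[-4, -3, 5, 0, 12] → sum 10
[-3, 5, 0, 12, -5] → sum 9
[5, 0, 12, -5, -7] → sum 5
[0, 12, -5, -7, 0] → sum 0
[12, -5, -7, 0, -6] → sum -6
[-5, -7, 0, -6, 5] → sum -13
[-7, 0, -6, 5, 7] → sum -1
[0, -6, 5, 7, -4] → sum 2
[-6, 5, 7, -4, 10] → sum 12
[5, 7, -4, 10, 10] → sum 28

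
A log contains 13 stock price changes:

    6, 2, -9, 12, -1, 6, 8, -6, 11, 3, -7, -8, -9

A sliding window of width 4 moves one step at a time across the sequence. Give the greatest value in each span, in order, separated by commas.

(6, 2, -9, 12) → max 12
(2, -9, 12, -1) → max 12
(-9, 12, -1, 6) → max 12
(12, -1, 6, 8) → max 12
(-1, 6, 8, -6) → max 8
(6, 8, -6, 11) → max 11
(8, -6, 11, 3) → max 11
(-6, 11, 3, -7) → max 11
(11, 3, -7, -8) → max 11
(3, -7, -8, -9) → max 3

12, 12, 12, 12, 8, 11, 11, 11, 11, 3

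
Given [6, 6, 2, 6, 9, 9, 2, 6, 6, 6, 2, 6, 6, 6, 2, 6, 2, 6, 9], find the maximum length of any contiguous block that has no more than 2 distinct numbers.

add 6: window [6] (1 distinct), len 1
add 6: window [6, 6] (1 distinct), len 2
add 2: window [6, 6, 2] (2 distinct), len 3
add 6: window [6, 6, 2, 6] (2 distinct), len 4
add 9: window [6, 9] (2 distinct), len 2
add 9: window [6, 9, 9] (2 distinct), len 3
add 2: window [9, 9, 2] (2 distinct), len 3
add 6: window [2, 6] (2 distinct), len 2
add 6: window [2, 6, 6] (2 distinct), len 3
add 6: window [2, 6, 6, 6] (2 distinct), len 4
add 2: window [2, 6, 6, 6, 2] (2 distinct), len 5
add 6: window [2, 6, 6, 6, 2, 6] (2 distinct), len 6
add 6: window [2, 6, 6, 6, 2, 6, 6] (2 distinct), len 7
add 6: window [2, 6, 6, 6, 2, 6, 6, 6] (2 distinct), len 8
add 2: window [2, 6, 6, 6, 2, 6, 6, 6, 2] (2 distinct), len 9
add 6: window [2, 6, 6, 6, 2, 6, 6, 6, 2, 6] (2 distinct), len 10
add 2: window [2, 6, 6, 6, 2, 6, 6, 6, 2, 6, 2] (2 distinct), len 11
add 6: window [2, 6, 6, 6, 2, 6, 6, 6, 2, 6, 2, 6] (2 distinct), len 12
add 9: window [6, 9] (2 distinct), len 2
Longest length with ≤2 distinct: 12.

12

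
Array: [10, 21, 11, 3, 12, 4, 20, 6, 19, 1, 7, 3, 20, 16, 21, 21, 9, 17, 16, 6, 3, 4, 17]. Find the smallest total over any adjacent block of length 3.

11

10 21 11 → sum 42
21 11 3 → sum 35
11 3 12 → sum 26
3 12 4 → sum 19
12 4 20 → sum 36
4 20 6 → sum 30
20 6 19 → sum 45
6 19 1 → sum 26
19 1 7 → sum 27
1 7 3 → sum 11
7 3 20 → sum 30
3 20 16 → sum 39
20 16 21 → sum 57
16 21 21 → sum 58
21 21 9 → sum 51
21 9 17 → sum 47
9 17 16 → sum 42
17 16 6 → sum 39
16 6 3 → sum 25
6 3 4 → sum 13
3 4 17 → sum 24
Smallest of these is 11.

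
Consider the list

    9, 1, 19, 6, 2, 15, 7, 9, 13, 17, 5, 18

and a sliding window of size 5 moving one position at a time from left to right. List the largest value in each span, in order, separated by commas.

Sliding a size-5 window across the 12 values:
[9, 1, 19, 6, 2] → max 19
[1, 19, 6, 2, 15] → max 19
[19, 6, 2, 15, 7] → max 19
[6, 2, 15, 7, 9] → max 15
[2, 15, 7, 9, 13] → max 15
[15, 7, 9, 13, 17] → max 17
[7, 9, 13, 17, 5] → max 17
[9, 13, 17, 5, 18] → max 18

19, 19, 19, 15, 15, 17, 17, 18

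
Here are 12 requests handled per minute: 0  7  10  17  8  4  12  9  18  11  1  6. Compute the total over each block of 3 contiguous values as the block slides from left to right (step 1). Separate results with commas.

0 7 10 → sum 17
7 10 17 → sum 34
10 17 8 → sum 35
17 8 4 → sum 29
8 4 12 → sum 24
4 12 9 → sum 25
12 9 18 → sum 39
9 18 11 → sum 38
18 11 1 → sum 30
11 1 6 → sum 18

17, 34, 35, 29, 24, 25, 39, 38, 30, 18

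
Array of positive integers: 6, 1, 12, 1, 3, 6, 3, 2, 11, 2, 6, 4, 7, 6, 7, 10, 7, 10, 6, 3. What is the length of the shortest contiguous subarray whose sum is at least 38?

add 6: running sum 6 < 38
add 1: running sum 7 < 38
add 12: running sum 19 < 38
add 1: running sum 20 < 38
add 3: running sum 23 < 38
add 6: running sum 29 < 38
add 3: running sum 32 < 38
add 2: running sum 34 < 38
end 8: [12, 1, 3, 6, 3, 2, 11] sum 38, len 7
end 9: [12, 1, 3, 6, 3, 2, 11, 2] sum 40, len 8
end 10: [12, 1, 3, 6, 3, 2, 11, 2, 6] sum 46, len 9
end 11: [1, 3, 6, 3, 2, 11, 2, 6, 4] sum 38, len 9
end 12: [6, 3, 2, 11, 2, 6, 4, 7] sum 41, len 8
end 13: [2, 11, 2, 6, 4, 7, 6] sum 38, len 7
end 14: [11, 2, 6, 4, 7, 6, 7] sum 43, len 7
end 15: [6, 4, 7, 6, 7, 10] sum 40, len 6
end 16: [4, 7, 6, 7, 10, 7] sum 41, len 6
end 17: [6, 7, 10, 7, 10] sum 40, len 5
end 18: [7, 10, 7, 10, 6] sum 40, len 5
end 19: [7, 10, 7, 10, 6, 3] sum 43, len 6
Shortest qualifying length: 5.

5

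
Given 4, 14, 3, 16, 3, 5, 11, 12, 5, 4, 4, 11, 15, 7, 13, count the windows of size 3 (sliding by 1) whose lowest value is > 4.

[4, 14, 3] → min 3
[14, 3, 16] → min 3
[3, 16, 3] → min 3
[16, 3, 5] → min 3
[3, 5, 11] → min 3
[5, 11, 12] → min 5  > 4 ✓
[11, 12, 5] → min 5  > 4 ✓
[12, 5, 4] → min 4
[5, 4, 4] → min 4
[4, 4, 11] → min 4
[4, 11, 15] → min 4
[11, 15, 7] → min 7  > 4 ✓
[15, 7, 13] → min 7  > 4 ✓
4 windows satisfy the condition.

4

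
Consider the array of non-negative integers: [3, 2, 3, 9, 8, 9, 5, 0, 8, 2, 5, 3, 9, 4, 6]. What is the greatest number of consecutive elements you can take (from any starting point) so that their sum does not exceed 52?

10

Extend to the right; shrink from the left whenever the sum exceeds 52:
→ 3: sum 3, len 1
→ 2: sum 5, len 2
→ 3: sum 8, len 3
→ 9: sum 17, len 4
→ 8: sum 25, len 5
→ 9: sum 34, len 6
→ 5: sum 39, len 7
→ 0: sum 39, len 8
→ 8: sum 47, len 9
→ 2: sum 49, len 10
→ 5 (dropped 3): sum 51, len 10
→ 3 (dropped 2): sum 52, len 10
→ 9 (dropped 3, 9): sum 49, len 9
→ 4 (dropped 8): sum 45, len 9
→ 6: sum 51, len 10
Longest length seen: 10.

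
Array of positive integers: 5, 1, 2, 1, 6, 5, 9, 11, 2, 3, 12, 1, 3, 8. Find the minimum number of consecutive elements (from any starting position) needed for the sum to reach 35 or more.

add 5: running sum 5 < 35
add 1: running sum 6 < 35
add 2: running sum 8 < 35
add 1: running sum 9 < 35
add 6: running sum 15 < 35
add 5: running sum 20 < 35
add 9: running sum 29 < 35
end 7: [1, 2, 1, 6, 5, 9, 11] sum 35, len 7
end 8: [2, 1, 6, 5, 9, 11, 2] sum 36, len 7
end 9: [6, 5, 9, 11, 2, 3] sum 36, len 6
end 10: [9, 11, 2, 3, 12] sum 37, len 5
end 11: [9, 11, 2, 3, 12, 1] sum 38, len 6
end 12: [9, 11, 2, 3, 12, 1, 3] sum 41, len 7
end 13: [11, 2, 3, 12, 1, 3, 8] sum 40, len 7
Shortest qualifying length: 5.

5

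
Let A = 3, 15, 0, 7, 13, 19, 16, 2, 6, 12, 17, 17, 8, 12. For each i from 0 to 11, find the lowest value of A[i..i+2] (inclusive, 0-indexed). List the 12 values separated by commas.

0, 0, 0, 7, 13, 2, 2, 2, 6, 12, 8, 8

Sliding a size-3 window across the 14 values:
[3, 15, 0] → min 0
[15, 0, 7] → min 0
[0, 7, 13] → min 0
[7, 13, 19] → min 7
[13, 19, 16] → min 13
[19, 16, 2] → min 2
[16, 2, 6] → min 2
[2, 6, 12] → min 2
[6, 12, 17] → min 6
[12, 17, 17] → min 12
[17, 17, 8] → min 8
[17, 8, 12] → min 8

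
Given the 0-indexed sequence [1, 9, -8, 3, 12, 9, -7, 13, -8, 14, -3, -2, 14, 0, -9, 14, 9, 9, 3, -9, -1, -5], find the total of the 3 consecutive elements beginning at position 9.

9

Elements at indices 9..11: 14, -3, -2
sum(14, -3, -2) = 9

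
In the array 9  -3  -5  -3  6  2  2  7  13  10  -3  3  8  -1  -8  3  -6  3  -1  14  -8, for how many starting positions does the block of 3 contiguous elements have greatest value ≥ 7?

9 -3 -5 → max 9  ≥ 7 ✓
-3 -5 -3 → max -3
-5 -3 6 → max 6
-3 6 2 → max 6
6 2 2 → max 6
2 2 7 → max 7  ≥ 7 ✓
2 7 13 → max 13  ≥ 7 ✓
7 13 10 → max 13  ≥ 7 ✓
13 10 -3 → max 13  ≥ 7 ✓
10 -3 3 → max 10  ≥ 7 ✓
-3 3 8 → max 8  ≥ 7 ✓
3 8 -1 → max 8  ≥ 7 ✓
8 -1 -8 → max 8  ≥ 7 ✓
-1 -8 3 → max 3
-8 3 -6 → max 3
3 -6 3 → max 3
-6 3 -1 → max 3
3 -1 14 → max 14  ≥ 7 ✓
-1 14 -8 → max 14  ≥ 7 ✓
11 windows satisfy the condition.

11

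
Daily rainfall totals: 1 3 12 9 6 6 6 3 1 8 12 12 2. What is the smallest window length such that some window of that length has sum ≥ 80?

12

Extend right; whenever the sum reaches 80, record the length and shrink from the left:
add 1: running sum 1 < 80
add 3: running sum 4 < 80
add 12: running sum 16 < 80
add 9: running sum 25 < 80
add 6: running sum 31 < 80
add 6: running sum 37 < 80
add 6: running sum 43 < 80
add 3: running sum 46 < 80
add 1: running sum 47 < 80
add 8: running sum 55 < 80
add 12: running sum 67 < 80
add 12: running sum 79 < 80
add 2: shortest ending here [3, 12, 9, 6, 6, 6, 3, 1, 8, 12, 12, 2] sum 80, len 12
Shortest qualifying length: 12.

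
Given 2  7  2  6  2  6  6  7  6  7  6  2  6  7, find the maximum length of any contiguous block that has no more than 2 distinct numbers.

[2] 1 distinct, len 1
[2, 7] 2 distinct, len 2
[2, 7, 2] 2 distinct, len 3
[2, 6] 2 distinct, len 2
[2, 6, 2] 2 distinct, len 3
[2, 6, 2, 6] 2 distinct, len 4
[2, 6, 2, 6, 6] 2 distinct, len 5
[6, 6, 7] 2 distinct, len 3
[6, 6, 7, 6] 2 distinct, len 4
[6, 6, 7, 6, 7] 2 distinct, len 5
[6, 6, 7, 6, 7, 6] 2 distinct, len 6
[6, 2] 2 distinct, len 2
[6, 2, 6] 2 distinct, len 3
[6, 7] 2 distinct, len 2
Longest length with ≤2 distinct: 6.

6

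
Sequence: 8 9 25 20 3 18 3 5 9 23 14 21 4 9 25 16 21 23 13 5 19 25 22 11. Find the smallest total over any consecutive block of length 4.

[8, 9, 25, 20] → sum 62
[9, 25, 20, 3] → sum 57
[25, 20, 3, 18] → sum 66
[20, 3, 18, 3] → sum 44
[3, 18, 3, 5] → sum 29
[18, 3, 5, 9] → sum 35
[3, 5, 9, 23] → sum 40
[5, 9, 23, 14] → sum 51
[9, 23, 14, 21] → sum 67
[23, 14, 21, 4] → sum 62
[14, 21, 4, 9] → sum 48
[21, 4, 9, 25] → sum 59
[4, 9, 25, 16] → sum 54
[9, 25, 16, 21] → sum 71
[25, 16, 21, 23] → sum 85
[16, 21, 23, 13] → sum 73
[21, 23, 13, 5] → sum 62
[23, 13, 5, 19] → sum 60
[13, 5, 19, 25] → sum 62
[5, 19, 25, 22] → sum 71
[19, 25, 22, 11] → sum 77
Smallest of these is 29.

29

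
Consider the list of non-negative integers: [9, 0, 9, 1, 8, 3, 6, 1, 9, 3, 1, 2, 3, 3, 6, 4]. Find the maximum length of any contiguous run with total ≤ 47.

Extend to the right; shrink from the left whenever the sum exceeds 47:
[9] sum 9 len 1
[9, 0] sum 9 len 2
[9, 0, 9] sum 18 len 3
[9, 0, 9, 1] sum 19 len 4
[9, 0, 9, 1, 8] sum 27 len 5
[9, 0, 9, 1, 8, 3] sum 30 len 6
[9, 0, 9, 1, 8, 3, 6] sum 36 len 7
[9, 0, 9, 1, 8, 3, 6, 1] sum 37 len 8
[9, 0, 9, 1, 8, 3, 6, 1, 9] sum 46 len 9
[0, 9, 1, 8, 3, 6, 1, 9, 3] sum 40 len 9
[0, 9, 1, 8, 3, 6, 1, 9, 3, 1] sum 41 len 10
[0, 9, 1, 8, 3, 6, 1, 9, 3, 1, 2] sum 43 len 11
[0, 9, 1, 8, 3, 6, 1, 9, 3, 1, 2, 3] sum 46 len 12
[1, 8, 3, 6, 1, 9, 3, 1, 2, 3, 3] sum 40 len 11
[1, 8, 3, 6, 1, 9, 3, 1, 2, 3, 3, 6] sum 46 len 12
[3, 6, 1, 9, 3, 1, 2, 3, 3, 6, 4] sum 41 len 11
Longest length seen: 12.

12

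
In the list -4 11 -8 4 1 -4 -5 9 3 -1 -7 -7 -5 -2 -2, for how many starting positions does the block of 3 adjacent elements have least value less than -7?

3

(-4, 11, -8) → min -8  < -7 ✓
(11, -8, 4) → min -8  < -7 ✓
(-8, 4, 1) → min -8  < -7 ✓
(4, 1, -4) → min -4
(1, -4, -5) → min -5
(-4, -5, 9) → min -5
(-5, 9, 3) → min -5
(9, 3, -1) → min -1
(3, -1, -7) → min -7
(-1, -7, -7) → min -7
(-7, -7, -5) → min -7
(-7, -5, -2) → min -7
(-5, -2, -2) → min -5
3 windows satisfy the condition.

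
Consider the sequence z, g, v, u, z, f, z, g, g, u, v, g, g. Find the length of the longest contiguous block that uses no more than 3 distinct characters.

6

add z: window [z] (1 distinct), len 1
add g: window [z, g] (2 distinct), len 2
add v: window [z, g, v] (3 distinct), len 3
add u: window [g, v, u] (3 distinct), len 3
add z: window [v, u, z] (3 distinct), len 3
add f: window [u, z, f] (3 distinct), len 3
add z: window [u, z, f, z] (3 distinct), len 4
add g: window [z, f, z, g] (3 distinct), len 4
add g: window [z, f, z, g, g] (3 distinct), len 5
add u: window [z, g, g, u] (3 distinct), len 4
add v: window [g, g, u, v] (3 distinct), len 4
add g: window [g, g, u, v, g] (3 distinct), len 5
add g: window [g, g, u, v, g, g] (3 distinct), len 6
Longest length with ≤3 distinct: 6.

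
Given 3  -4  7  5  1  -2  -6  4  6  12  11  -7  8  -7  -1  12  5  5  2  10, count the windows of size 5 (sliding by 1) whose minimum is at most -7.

3 -4 7 5 1 → min -4
-4 7 5 1 -2 → min -4
7 5 1 -2 -6 → min -6
5 1 -2 -6 4 → min -6
1 -2 -6 4 6 → min -6
-2 -6 4 6 12 → min -6
-6 4 6 12 11 → min -6
4 6 12 11 -7 → min -7  ≤ -7 ✓
6 12 11 -7 8 → min -7  ≤ -7 ✓
12 11 -7 8 -7 → min -7  ≤ -7 ✓
11 -7 8 -7 -1 → min -7  ≤ -7 ✓
-7 8 -7 -1 12 → min -7  ≤ -7 ✓
8 -7 -1 12 5 → min -7  ≤ -7 ✓
-7 -1 12 5 5 → min -7  ≤ -7 ✓
-1 12 5 5 2 → min -1
12 5 5 2 10 → min 2
7 windows satisfy the condition.

7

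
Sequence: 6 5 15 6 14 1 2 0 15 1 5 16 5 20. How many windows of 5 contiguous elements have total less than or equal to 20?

1

6 5 15 6 14 → sum 46
5 15 6 14 1 → sum 41
15 6 14 1 2 → sum 38
6 14 1 2 0 → sum 23
14 1 2 0 15 → sum 32
1 2 0 15 1 → sum 19  ≤ 20 ✓
2 0 15 1 5 → sum 23
0 15 1 5 16 → sum 37
15 1 5 16 5 → sum 42
1 5 16 5 20 → sum 47
1 window satisfy the condition.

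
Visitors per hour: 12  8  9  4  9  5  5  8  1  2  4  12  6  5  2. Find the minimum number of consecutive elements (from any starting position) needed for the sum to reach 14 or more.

2

add 12: running sum 12 < 14
add 8: shortest ending here [12, 8] sum 20, len 2
add 9: shortest ending here [8, 9] sum 17, len 2
add 4: shortest ending here [8, 9, 4] sum 21, len 3
add 9: shortest ending here [9, 4, 9] sum 22, len 3
add 5: shortest ending here [9, 5] sum 14, len 2
add 5: shortest ending here [9, 5, 5] sum 19, len 3
add 8: shortest ending here [5, 5, 8] sum 18, len 3
add 1: shortest ending here [5, 8, 1] sum 14, len 3
add 2: shortest ending here [5, 8, 1, 2] sum 16, len 4
add 4: shortest ending here [8, 1, 2, 4] sum 15, len 4
add 12: shortest ending here [4, 12] sum 16, len 2
add 6: shortest ending here [12, 6] sum 18, len 2
add 5: shortest ending here [12, 6, 5] sum 23, len 3
add 2: shortest ending here [12, 6, 5, 2] sum 25, len 4
Shortest qualifying length: 2.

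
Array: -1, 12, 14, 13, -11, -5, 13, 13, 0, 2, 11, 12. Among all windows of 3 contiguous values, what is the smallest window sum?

-3

[-1, 12, 14] → sum 25
[12, 14, 13] → sum 39
[14, 13, -11] → sum 16
[13, -11, -5] → sum -3
[-11, -5, 13] → sum -3
[-5, 13, 13] → sum 21
[13, 13, 0] → sum 26
[13, 0, 2] → sum 15
[0, 2, 11] → sum 13
[2, 11, 12] → sum 25
Smallest of these is -3.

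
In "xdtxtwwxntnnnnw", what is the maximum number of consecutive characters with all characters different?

add x: [x] len 1
add d: [x, d] len 2
add t: [x, d, t] len 3
add x (repeat x, move left end past it): [d, t, x] len 3
add t (repeat t, move left end past it): [x, t] len 2
add w: [x, t, w] len 3
add w (repeat w, move left end past it): [w] len 1
add x: [w, x] len 2
add n: [w, x, n] len 3
add t: [w, x, n, t] len 4
add n (repeat n, move left end past it): [t, n] len 2
add n (repeat n, move left end past it): [n] len 1
add n (repeat n, move left end past it): [n] len 1
add n (repeat n, move left end past it): [n] len 1
add w: [n, w] len 2
Longest all-distinct length: 4.

4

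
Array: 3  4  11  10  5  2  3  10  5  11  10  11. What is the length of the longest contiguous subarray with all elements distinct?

6

[3] len 1
[3, 4] len 2
[3, 4, 11] len 3
[3, 4, 11, 10] len 4
[3, 4, 11, 10, 5] len 5
[3, 4, 11, 10, 5, 2] len 6
[4, 11, 10, 5, 2, 3] len 6
[5, 2, 3, 10] len 4
[2, 3, 10, 5] len 4
[2, 3, 10, 5, 11] len 5
[5, 11, 10] len 3
[10, 11] len 2
Longest all-distinct length: 6.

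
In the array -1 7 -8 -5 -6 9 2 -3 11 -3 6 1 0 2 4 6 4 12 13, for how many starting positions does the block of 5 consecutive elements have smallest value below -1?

10

(-1, 7, -8, -5, -6) → min -8  < -1 ✓
(7, -8, -5, -6, 9) → min -8  < -1 ✓
(-8, -5, -6, 9, 2) → min -8  < -1 ✓
(-5, -6, 9, 2, -3) → min -6  < -1 ✓
(-6, 9, 2, -3, 11) → min -6  < -1 ✓
(9, 2, -3, 11, -3) → min -3  < -1 ✓
(2, -3, 11, -3, 6) → min -3  < -1 ✓
(-3, 11, -3, 6, 1) → min -3  < -1 ✓
(11, -3, 6, 1, 0) → min -3  < -1 ✓
(-3, 6, 1, 0, 2) → min -3  < -1 ✓
(6, 1, 0, 2, 4) → min 0
(1, 0, 2, 4, 6) → min 0
(0, 2, 4, 6, 4) → min 0
(2, 4, 6, 4, 12) → min 2
(4, 6, 4, 12, 13) → min 4
10 windows satisfy the condition.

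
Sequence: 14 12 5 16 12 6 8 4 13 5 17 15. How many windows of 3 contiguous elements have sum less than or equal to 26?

4

14 12 5 → sum 31
12 5 16 → sum 33
5 16 12 → sum 33
16 12 6 → sum 34
12 6 8 → sum 26  ≤ 26 ✓
6 8 4 → sum 18  ≤ 26 ✓
8 4 13 → sum 25  ≤ 26 ✓
4 13 5 → sum 22  ≤ 26 ✓
13 5 17 → sum 35
5 17 15 → sum 37
4 windows satisfy the condition.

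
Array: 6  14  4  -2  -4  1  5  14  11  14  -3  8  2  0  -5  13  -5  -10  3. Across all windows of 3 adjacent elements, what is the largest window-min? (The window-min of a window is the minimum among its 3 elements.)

Window mins for each of the 17 positions:
6 14 4 → min 4
14 4 -2 → min -2
4 -2 -4 → min -4
-2 -4 1 → min -4
-4 1 5 → min -4
1 5 14 → min 1
5 14 11 → min 5
14 11 14 → min 11
11 14 -3 → min -3
14 -3 8 → min -3
-3 8 2 → min -3
8 2 0 → min 0
2 0 -5 → min -5
0 -5 13 → min -5
-5 13 -5 → min -5
13 -5 -10 → min -10
-5 -10 3 → min -10
Largest of these is 11.

11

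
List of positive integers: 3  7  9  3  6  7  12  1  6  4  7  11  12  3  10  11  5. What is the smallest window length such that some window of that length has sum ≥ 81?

Extend right; whenever the sum reaches 81, record the length and shrink from the left:
add 3: running sum 3 < 81
add 7: running sum 10 < 81
add 9: running sum 19 < 81
add 3: running sum 22 < 81
add 6: running sum 28 < 81
add 7: running sum 35 < 81
add 12: running sum 47 < 81
add 1: running sum 48 < 81
add 6: running sum 54 < 81
add 4: running sum 58 < 81
add 7: running sum 65 < 81
add 11: running sum 76 < 81
add 12: shortest ending here [7, 9, 3, 6, 7, 12, 1, 6, 4, 7, 11, 12] sum 85, len 12
add 3: shortest ending here [9, 3, 6, 7, 12, 1, 6, 4, 7, 11, 12, 3] sum 81, len 12
add 10: shortest ending here [3, 6, 7, 12, 1, 6, 4, 7, 11, 12, 3, 10] sum 82, len 12
add 11: shortest ending here [7, 12, 1, 6, 4, 7, 11, 12, 3, 10, 11] sum 84, len 11
add 5: shortest ending here [12, 1, 6, 4, 7, 11, 12, 3, 10, 11, 5] sum 82, len 11
Shortest qualifying length: 11.

11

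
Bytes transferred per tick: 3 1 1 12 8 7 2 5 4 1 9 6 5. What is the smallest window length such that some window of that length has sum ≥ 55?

10

Extend right; whenever the sum reaches 55, record the length and shrink from the left:
add 3: running sum 3 < 55
add 1: running sum 4 < 55
add 1: running sum 5 < 55
add 12: running sum 17 < 55
add 8: running sum 25 < 55
add 7: running sum 32 < 55
add 2: running sum 34 < 55
add 5: running sum 39 < 55
add 4: running sum 43 < 55
add 1: running sum 44 < 55
add 9: running sum 53 < 55
add 6: shortest ending here [1, 12, 8, 7, 2, 5, 4, 1, 9, 6] sum 55, len 10
add 5: shortest ending here [12, 8, 7, 2, 5, 4, 1, 9, 6, 5] sum 59, len 10
Shortest qualifying length: 10.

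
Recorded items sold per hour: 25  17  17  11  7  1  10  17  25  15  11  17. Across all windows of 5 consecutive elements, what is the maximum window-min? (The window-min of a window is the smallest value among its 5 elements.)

25 17 17 11 7 → min 7
17 17 11 7 1 → min 1
17 11 7 1 10 → min 1
11 7 1 10 17 → min 1
7 1 10 17 25 → min 1
1 10 17 25 15 → min 1
10 17 25 15 11 → min 10
17 25 15 11 17 → min 11
Maximum of these is 11.

11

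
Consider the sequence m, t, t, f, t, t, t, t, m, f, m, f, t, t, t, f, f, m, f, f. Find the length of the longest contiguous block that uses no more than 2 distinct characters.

[m] 1 distinct, len 1
[m, t] 2 distinct, len 2
[m, t, t] 2 distinct, len 3
[t, t, f] 2 distinct, len 3
[t, t, f, t] 2 distinct, len 4
[t, t, f, t, t] 2 distinct, len 5
[t, t, f, t, t, t] 2 distinct, len 6
[t, t, f, t, t, t, t] 2 distinct, len 7
[t, t, t, t, m] 2 distinct, len 5
[m, f] 2 distinct, len 2
[m, f, m] 2 distinct, len 3
[m, f, m, f] 2 distinct, len 4
[f, t] 2 distinct, len 2
[f, t, t] 2 distinct, len 3
[f, t, t, t] 2 distinct, len 4
[f, t, t, t, f] 2 distinct, len 5
[f, t, t, t, f, f] 2 distinct, len 6
[f, f, m] 2 distinct, len 3
[f, f, m, f] 2 distinct, len 4
[f, f, m, f, f] 2 distinct, len 5
Longest length with ≤2 distinct: 7.

7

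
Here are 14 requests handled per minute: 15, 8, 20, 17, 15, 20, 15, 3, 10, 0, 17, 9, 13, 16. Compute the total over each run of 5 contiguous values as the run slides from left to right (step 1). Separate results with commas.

(15, 8, 20, 17, 15) → sum 75
(8, 20, 17, 15, 20) → sum 80
(20, 17, 15, 20, 15) → sum 87
(17, 15, 20, 15, 3) → sum 70
(15, 20, 15, 3, 10) → sum 63
(20, 15, 3, 10, 0) → sum 48
(15, 3, 10, 0, 17) → sum 45
(3, 10, 0, 17, 9) → sum 39
(10, 0, 17, 9, 13) → sum 49
(0, 17, 9, 13, 16) → sum 55

75, 80, 87, 70, 63, 48, 45, 39, 49, 55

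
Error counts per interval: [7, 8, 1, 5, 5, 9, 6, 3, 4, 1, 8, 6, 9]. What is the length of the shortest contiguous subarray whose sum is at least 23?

add 7: running sum 7 < 23
add 8: running sum 15 < 23
add 1: running sum 16 < 23
add 5: running sum 21 < 23
end 4: [7, 8, 1, 5, 5] sum 26, len 5
end 5: [8, 1, 5, 5, 9] sum 28, len 5
end 6: [5, 5, 9, 6] sum 25, len 4
end 7: [5, 9, 6, 3] sum 23, len 4
end 8: [5, 9, 6, 3, 4] sum 27, len 5
end 9: [9, 6, 3, 4, 1] sum 23, len 5
end 10: [9, 6, 3, 4, 1, 8] sum 31, len 6
end 11: [6, 3, 4, 1, 8, 6] sum 28, len 6
end 12: [8, 6, 9] sum 23, len 3
Shortest qualifying length: 3.

3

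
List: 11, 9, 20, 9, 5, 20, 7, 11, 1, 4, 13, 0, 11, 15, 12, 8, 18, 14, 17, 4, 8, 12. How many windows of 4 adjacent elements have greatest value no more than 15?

[11, 9, 20, 9] → max 20
[9, 20, 9, 5] → max 20
[20, 9, 5, 20] → max 20
[9, 5, 20, 7] → max 20
[5, 20, 7, 11] → max 20
[20, 7, 11, 1] → max 20
[7, 11, 1, 4] → max 11  ≤ 15 ✓
[11, 1, 4, 13] → max 13  ≤ 15 ✓
[1, 4, 13, 0] → max 13  ≤ 15 ✓
[4, 13, 0, 11] → max 13  ≤ 15 ✓
[13, 0, 11, 15] → max 15  ≤ 15 ✓
[0, 11, 15, 12] → max 15  ≤ 15 ✓
[11, 15, 12, 8] → max 15  ≤ 15 ✓
[15, 12, 8, 18] → max 18
[12, 8, 18, 14] → max 18
[8, 18, 14, 17] → max 18
[18, 14, 17, 4] → max 18
[14, 17, 4, 8] → max 17
[17, 4, 8, 12] → max 17
7 windows satisfy the condition.

7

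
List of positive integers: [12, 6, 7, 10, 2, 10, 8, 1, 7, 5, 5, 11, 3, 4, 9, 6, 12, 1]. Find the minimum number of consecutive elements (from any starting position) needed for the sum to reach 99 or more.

add 12: running sum 12 < 99
add 6: running sum 18 < 99
add 7: running sum 25 < 99
add 10: running sum 35 < 99
add 2: running sum 37 < 99
add 10: running sum 47 < 99
add 8: running sum 55 < 99
add 1: running sum 56 < 99
add 7: running sum 63 < 99
add 5: running sum 68 < 99
add 5: running sum 73 < 99
add 11: running sum 84 < 99
add 3: running sum 87 < 99
add 4: running sum 91 < 99
add 9: shortest ending here [12, 6, 7, 10, 2, 10, 8, 1, 7, 5, 5, 11, 3, 4, 9] sum 100, len 15
add 6: shortest ending here [12, 6, 7, 10, 2, 10, 8, 1, 7, 5, 5, 11, 3, 4, 9, 6] sum 106, len 16
add 12: shortest ending here [7, 10, 2, 10, 8, 1, 7, 5, 5, 11, 3, 4, 9, 6, 12] sum 100, len 15
add 1: shortest ending here [7, 10, 2, 10, 8, 1, 7, 5, 5, 11, 3, 4, 9, 6, 12, 1] sum 101, len 16
Shortest qualifying length: 15.

15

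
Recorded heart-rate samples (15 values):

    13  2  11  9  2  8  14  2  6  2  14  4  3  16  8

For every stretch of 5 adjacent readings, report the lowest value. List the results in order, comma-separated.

2, 2, 2, 2, 2, 2, 2, 2, 2, 2, 3

[13, 2, 11, 9, 2] → min 2
[2, 11, 9, 2, 8] → min 2
[11, 9, 2, 8, 14] → min 2
[9, 2, 8, 14, 2] → min 2
[2, 8, 14, 2, 6] → min 2
[8, 14, 2, 6, 2] → min 2
[14, 2, 6, 2, 14] → min 2
[2, 6, 2, 14, 4] → min 2
[6, 2, 14, 4, 3] → min 2
[2, 14, 4, 3, 16] → min 2
[14, 4, 3, 16, 8] → min 3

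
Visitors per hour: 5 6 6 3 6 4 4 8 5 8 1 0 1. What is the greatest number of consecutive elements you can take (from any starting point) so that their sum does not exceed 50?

add 5: [5] sum 5, len 1
add 6: [5, 6] sum 11, len 2
add 6: [5, 6, 6] sum 17, len 3
add 3: [5, 6, 6, 3] sum 20, len 4
add 6: [5, 6, 6, 3, 6] sum 26, len 5
add 4: [5, 6, 6, 3, 6, 4] sum 30, len 6
add 4: [5, 6, 6, 3, 6, 4, 4] sum 34, len 7
add 8: [5, 6, 6, 3, 6, 4, 4, 8] sum 42, len 8
add 5: [5, 6, 6, 3, 6, 4, 4, 8, 5] sum 47, len 9
add 8: [6, 6, 3, 6, 4, 4, 8, 5, 8] sum 50, len 9
add 1: [6, 3, 6, 4, 4, 8, 5, 8, 1] sum 45, len 9
add 0: [6, 3, 6, 4, 4, 8, 5, 8, 1, 0] sum 45, len 10
add 1: [6, 3, 6, 4, 4, 8, 5, 8, 1, 0, 1] sum 46, len 11
Longest length seen: 11.

11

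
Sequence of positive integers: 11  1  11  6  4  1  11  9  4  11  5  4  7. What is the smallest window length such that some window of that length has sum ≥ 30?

4

add 11: running sum 11 < 30
add 1: running sum 12 < 30
add 11: running sum 23 < 30
add 6: running sum 29 < 30
end 4: [11, 1, 11, 6, 4] sum 33, len 5
end 5: [11, 1, 11, 6, 4, 1] sum 34, len 6
end 6: [11, 6, 4, 1, 11] sum 33, len 5
end 7: [6, 4, 1, 11, 9] sum 31, len 5
end 8: [6, 4, 1, 11, 9, 4] sum 35, len 6
end 9: [11, 9, 4, 11] sum 35, len 4
end 10: [11, 9, 4, 11, 5] sum 40, len 5
end 11: [9, 4, 11, 5, 4] sum 33, len 5
end 12: [4, 11, 5, 4, 7] sum 31, len 5
Shortest qualifying length: 4.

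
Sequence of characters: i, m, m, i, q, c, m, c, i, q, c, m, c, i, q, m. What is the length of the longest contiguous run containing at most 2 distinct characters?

add i: window [i] (1 distinct), len 1
add m: window [i, m] (2 distinct), len 2
add m: window [i, m, m] (2 distinct), len 3
add i: window [i, m, m, i] (2 distinct), len 4
add q: window [i, q] (2 distinct), len 2
add c: window [q, c] (2 distinct), len 2
add m: window [c, m] (2 distinct), len 2
add c: window [c, m, c] (2 distinct), len 3
add i: window [c, i] (2 distinct), len 2
add q: window [i, q] (2 distinct), len 2
add c: window [q, c] (2 distinct), len 2
add m: window [c, m] (2 distinct), len 2
add c: window [c, m, c] (2 distinct), len 3
add i: window [c, i] (2 distinct), len 2
add q: window [i, q] (2 distinct), len 2
add m: window [q, m] (2 distinct), len 2
Longest length with ≤2 distinct: 4.

4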